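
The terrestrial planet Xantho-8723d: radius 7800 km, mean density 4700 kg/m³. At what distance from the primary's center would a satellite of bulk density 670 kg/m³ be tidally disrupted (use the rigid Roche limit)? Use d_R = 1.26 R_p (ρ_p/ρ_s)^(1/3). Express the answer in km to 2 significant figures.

19000 km

d_R = 1.26 × 7800 km × (4700/670)^(1/3)
    = 19000 km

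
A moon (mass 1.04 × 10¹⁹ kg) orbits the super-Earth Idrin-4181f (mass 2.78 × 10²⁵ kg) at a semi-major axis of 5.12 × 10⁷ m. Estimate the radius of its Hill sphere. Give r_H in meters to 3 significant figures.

r_H ≈ a (m/3M)^(1/3)
    = (5.12 × 10⁷) × (1.04 × 10¹⁹ / (3 × 2.78 × 10²⁵))^(1/3)
    = 2.56 × 10⁵ m

2.56 × 10⁵ m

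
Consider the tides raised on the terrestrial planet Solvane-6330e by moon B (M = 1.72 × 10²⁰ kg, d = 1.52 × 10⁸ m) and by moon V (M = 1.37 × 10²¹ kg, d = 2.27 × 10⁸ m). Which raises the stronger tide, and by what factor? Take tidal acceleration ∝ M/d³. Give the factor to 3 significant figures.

Tidal stretch scales as M/d³; compute that for each body.
Moon B: (1.72 × 10²⁰) / (1.52 × 10⁸)³ = 4.898 × 10⁻⁵
Moon V: (1.37 × 10²¹) / (2.27 × 10⁸)³ = 1.171 × 10⁻⁴
Ratio (larger/smaller) = 2.39

Moon V, by a factor of ≈ 2.39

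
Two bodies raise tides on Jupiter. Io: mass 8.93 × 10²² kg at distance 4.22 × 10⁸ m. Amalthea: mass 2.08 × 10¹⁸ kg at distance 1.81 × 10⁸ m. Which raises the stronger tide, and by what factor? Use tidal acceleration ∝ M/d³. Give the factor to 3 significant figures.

Io, by a factor of ≈ 3390

Tidal stretch scales as M/d³; compute that for each body.
Io: (8.93 × 10²²) / (4.22 × 10⁸)³ = 1.188 × 10⁻³
Amalthea: (2.08 × 10¹⁸) / (1.81 × 10⁸)³ = 3.508 × 10⁻⁷
Ratio (larger/smaller) = 3390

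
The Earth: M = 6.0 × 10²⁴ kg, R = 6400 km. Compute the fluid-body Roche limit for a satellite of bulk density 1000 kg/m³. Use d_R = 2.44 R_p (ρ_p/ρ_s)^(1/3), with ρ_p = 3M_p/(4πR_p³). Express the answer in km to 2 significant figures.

ρ_p = 3M_p/(4πR_p³) = 3 × (6.0 × 10²⁴) / (4π × (6.4 × 10⁶ m)³) = 5500 kg/m³
d_R = 2.44 × 6400 km × (5500/1000)^(1/3)
    = 28000 km

28000 km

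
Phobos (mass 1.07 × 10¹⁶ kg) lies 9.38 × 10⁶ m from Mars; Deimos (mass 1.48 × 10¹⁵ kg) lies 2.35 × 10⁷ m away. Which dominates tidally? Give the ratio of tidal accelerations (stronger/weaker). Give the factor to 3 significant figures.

The tide-raising term goes as M/d³ (the gradient of a 1/d² field).
Phobos: (1.07 × 10¹⁶) / (9.38 × 10⁶)³ = 1.297 × 10⁻⁵
Deimos: (1.48 × 10¹⁵) / (2.35 × 10⁷)³ = 1.140 × 10⁻⁷
Ratio (larger/smaller) = 114

Phobos, by a factor of ≈ 114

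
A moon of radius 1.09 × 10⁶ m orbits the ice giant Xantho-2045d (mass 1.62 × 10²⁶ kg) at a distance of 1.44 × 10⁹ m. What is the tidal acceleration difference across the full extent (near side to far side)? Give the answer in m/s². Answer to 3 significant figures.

Δa = 4GMr/d³
   = 4 × (6.674 × 10⁻¹¹) × (1.62 × 10²⁶) × (1.09 × 10⁶) / (1.44 × 10⁹)³
   = 1.58 × 10⁻⁵ m/s²

1.58 × 10⁻⁵ m/s²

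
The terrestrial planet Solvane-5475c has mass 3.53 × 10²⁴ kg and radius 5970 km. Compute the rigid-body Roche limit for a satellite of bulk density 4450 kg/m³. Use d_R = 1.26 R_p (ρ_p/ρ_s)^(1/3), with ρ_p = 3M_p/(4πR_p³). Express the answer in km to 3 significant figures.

ρ_p = 3M_p/(4πR_p³) = 3 × (3.53 × 10²⁴) / (4π × (5.97 × 10⁶ m)³) = 3960 kg/m³
d_R = 1.26 × 5970 km × (3960/4450)^(1/3)
    = 7240 km

7240 km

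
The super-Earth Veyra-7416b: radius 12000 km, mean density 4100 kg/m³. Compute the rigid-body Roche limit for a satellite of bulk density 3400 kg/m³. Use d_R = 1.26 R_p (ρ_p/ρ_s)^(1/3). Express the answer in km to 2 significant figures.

16000 km

d_R = 1.26 × 12000 km × (4100/3400)^(1/3)
    = 16000 km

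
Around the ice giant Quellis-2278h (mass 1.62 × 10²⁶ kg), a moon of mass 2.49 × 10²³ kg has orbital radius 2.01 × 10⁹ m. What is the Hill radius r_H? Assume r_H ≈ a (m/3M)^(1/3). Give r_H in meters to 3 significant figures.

r_H ≈ a (m/3M)^(1/3)
    = (2.01 × 10⁹) × (2.49 × 10²³ / (3 × 1.62 × 10²⁶))^(1/3)
    = 1.61 × 10⁸ m

1.61 × 10⁸ m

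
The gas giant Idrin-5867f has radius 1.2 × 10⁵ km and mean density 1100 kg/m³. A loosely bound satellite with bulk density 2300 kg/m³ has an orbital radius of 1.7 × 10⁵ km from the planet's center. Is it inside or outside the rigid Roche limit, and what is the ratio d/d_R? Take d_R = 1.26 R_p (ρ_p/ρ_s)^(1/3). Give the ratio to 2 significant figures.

outside; d/d_R ≈ 1.4

d_R = 1.26 × (1.2 × 10⁵ km) × (1100/2300)^(1/3) = 1.182 × 10⁵ km
d/d_R = (1.7 × 10⁵) / (1.182 × 10⁵) = 1.4
Since d/d_R > 1, the body is outside the Roche limit.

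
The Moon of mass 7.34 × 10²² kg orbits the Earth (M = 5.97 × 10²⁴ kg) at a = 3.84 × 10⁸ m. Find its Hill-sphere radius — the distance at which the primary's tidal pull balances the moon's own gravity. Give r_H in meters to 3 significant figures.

r_H ≈ a (m/3M)^(1/3)
    = (3.84 × 10⁸) × (7.34 × 10²² / (3 × 5.97 × 10²⁴))^(1/3)
    = 6.15 × 10⁷ m

6.15 × 10⁷ m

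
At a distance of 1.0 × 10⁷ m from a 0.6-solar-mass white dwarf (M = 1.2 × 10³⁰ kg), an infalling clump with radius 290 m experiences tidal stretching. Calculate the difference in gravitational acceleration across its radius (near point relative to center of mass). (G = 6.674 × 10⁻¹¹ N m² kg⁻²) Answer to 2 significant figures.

Differencing GM/(d−r)² and GM/d² to first order in r/d gives 2GMr/d³.
Δa = 2GMr/d³
   = 2 × (6.674 × 10⁻¹¹) × (1.2 × 10³⁰) × (290) / (1.0 × 10⁷)³
   = 4.6 × 10¹ m/s²

4.6 × 10¹ m/s²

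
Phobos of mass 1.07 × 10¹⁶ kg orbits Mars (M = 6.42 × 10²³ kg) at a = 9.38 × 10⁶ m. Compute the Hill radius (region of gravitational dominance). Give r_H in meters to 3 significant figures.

r_H ≈ a (m/3M)^(1/3)
    = (9.38 × 10⁶) × (1.07 × 10¹⁶ / (3 × 6.42 × 10²³))^(1/3)
    = 1.66 × 10⁴ m

1.66 × 10⁴ m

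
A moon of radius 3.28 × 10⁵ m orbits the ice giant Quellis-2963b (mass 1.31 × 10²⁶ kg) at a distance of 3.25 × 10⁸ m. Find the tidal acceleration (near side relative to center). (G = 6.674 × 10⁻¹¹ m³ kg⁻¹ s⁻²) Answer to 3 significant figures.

Δa = 2GMr/d³
   = 2 × (6.674 × 10⁻¹¹) × (1.31 × 10²⁶) × (3.28 × 10⁵) / (3.25 × 10⁸)³
   = 1.67 × 10⁻⁴ m/s²

1.67 × 10⁻⁴ m/s²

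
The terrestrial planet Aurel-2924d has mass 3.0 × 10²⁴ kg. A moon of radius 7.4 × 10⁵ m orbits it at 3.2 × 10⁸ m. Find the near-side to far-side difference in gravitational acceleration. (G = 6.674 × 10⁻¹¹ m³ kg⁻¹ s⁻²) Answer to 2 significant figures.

Δg = 4GMr/d³
   = 4 × (6.674 × 10⁻¹¹) × (3.0 × 10²⁴) × (7.4 × 10⁵) / (3.2 × 10⁸)³
   = 1.8 × 10⁻⁵ m/s²

1.8 × 10⁻⁵ m/s²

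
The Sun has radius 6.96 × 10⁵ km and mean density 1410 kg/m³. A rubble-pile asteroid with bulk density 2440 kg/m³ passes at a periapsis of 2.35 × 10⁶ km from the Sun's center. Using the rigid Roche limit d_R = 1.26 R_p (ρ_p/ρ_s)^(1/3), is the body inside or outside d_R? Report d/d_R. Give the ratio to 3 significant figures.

outside; d/d_R ≈ 3.22

d_R = 1.26 × (6.96 × 10⁵ km) × (1410/2440)^(1/3) = 7.304 × 10⁵ km
d/d_R = (2.35 × 10⁶) / (7.304 × 10⁵) = 3.22
Since d/d_R > 1, the body is outside the Roche limit.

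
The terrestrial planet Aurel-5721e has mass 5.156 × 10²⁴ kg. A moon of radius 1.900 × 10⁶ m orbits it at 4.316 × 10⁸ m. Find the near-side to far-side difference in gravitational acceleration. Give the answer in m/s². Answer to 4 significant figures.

Δg = 4GMr/d³
   = 4 × (6.674 × 10⁻¹¹) × (5.156 × 10²⁴) × (1.900 × 10⁶) / (4.316 × 10⁸)³
   = 3.253 × 10⁻⁵ m/s²

3.253 × 10⁻⁵ m/s²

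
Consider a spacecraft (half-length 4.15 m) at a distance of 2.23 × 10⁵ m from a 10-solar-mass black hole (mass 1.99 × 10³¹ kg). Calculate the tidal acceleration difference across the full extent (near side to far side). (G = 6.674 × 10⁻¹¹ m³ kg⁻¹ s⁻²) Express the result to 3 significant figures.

1.99 × 10⁶ m/s²

a_tidal = 4GMr/d³
        = 4 × (6.674 × 10⁻¹¹) × (1.99 × 10³¹) × (4.15) / (2.23 × 10⁵)³
        = 1.99 × 10⁶ m/s²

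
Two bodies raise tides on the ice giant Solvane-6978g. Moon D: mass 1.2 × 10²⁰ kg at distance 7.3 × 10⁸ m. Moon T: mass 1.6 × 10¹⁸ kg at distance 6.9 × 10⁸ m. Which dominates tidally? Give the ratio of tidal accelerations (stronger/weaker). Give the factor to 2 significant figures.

Compare M/d³ for the two perturbers:
Moon D: (1.2 × 10²⁰) / (7.3 × 10⁸)³ = 3.085 × 10⁻⁷
Moon T: (1.6 × 10¹⁸) / (6.9 × 10⁸)³ = 4.870 × 10⁻⁹
Ratio (larger/smaller) = 63

Moon D, by a factor of ≈ 63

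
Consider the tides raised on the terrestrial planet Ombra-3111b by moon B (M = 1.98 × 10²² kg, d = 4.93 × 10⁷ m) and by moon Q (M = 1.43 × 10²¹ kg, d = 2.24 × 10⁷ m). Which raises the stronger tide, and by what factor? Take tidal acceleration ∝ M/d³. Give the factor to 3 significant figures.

Moon B, by a factor of ≈ 1.30

The tide-raising term goes as M/d³ (the gradient of a 1/d² field).
Moon B: (1.98 × 10²²) / (4.93 × 10⁷)³ = 1.652 × 10⁻¹
Moon Q: (1.43 × 10²¹) / (2.24 × 10⁷)³ = 1.272 × 10⁻¹
Ratio (larger/smaller) = 1.30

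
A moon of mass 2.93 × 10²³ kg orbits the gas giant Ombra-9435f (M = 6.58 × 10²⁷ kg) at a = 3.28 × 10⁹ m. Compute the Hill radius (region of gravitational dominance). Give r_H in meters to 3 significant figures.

8.06 × 10⁷ m

r_H ≈ a (m/3M)^(1/3)
    = (3.28 × 10⁹) × (2.93 × 10²³ / (3 × 6.58 × 10²⁷))^(1/3)
    = 8.06 × 10⁷ m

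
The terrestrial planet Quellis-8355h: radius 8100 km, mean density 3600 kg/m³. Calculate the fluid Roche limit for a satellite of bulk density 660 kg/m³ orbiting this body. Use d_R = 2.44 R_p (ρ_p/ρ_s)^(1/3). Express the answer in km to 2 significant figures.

35000 km

d_R = 2.44 × 8100 km × (3600/660)^(1/3)
    = 35000 km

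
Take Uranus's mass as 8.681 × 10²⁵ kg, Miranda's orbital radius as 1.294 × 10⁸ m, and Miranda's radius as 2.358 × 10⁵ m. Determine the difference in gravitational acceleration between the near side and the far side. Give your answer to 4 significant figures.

Δg = 4GMr/d³
   = 4 × (6.674 × 10⁻¹¹) × (8.681 × 10²⁵) × (2.358 × 10⁵) / (1.294 × 10⁸)³
   = 2.522 × 10⁻³ m/s²

2.522 × 10⁻³ m/s²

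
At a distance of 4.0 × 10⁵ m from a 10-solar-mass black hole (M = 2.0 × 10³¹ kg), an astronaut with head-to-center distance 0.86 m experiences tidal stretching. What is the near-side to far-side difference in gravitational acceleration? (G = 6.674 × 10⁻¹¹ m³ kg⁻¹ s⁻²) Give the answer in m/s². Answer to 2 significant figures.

Δg = 4GMr/d³
   = 4 × (6.674 × 10⁻¹¹) × (2.0 × 10³¹) × (0.86) / (4.0 × 10⁵)³
   = 7.2 × 10⁴ m/s²

7.2 × 10⁴ m/s²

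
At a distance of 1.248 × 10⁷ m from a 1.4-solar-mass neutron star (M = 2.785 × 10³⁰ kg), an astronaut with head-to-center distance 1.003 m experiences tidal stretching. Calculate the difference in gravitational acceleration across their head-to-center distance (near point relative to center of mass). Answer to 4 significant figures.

1.918 × 10⁻¹ m/s²

Δg = 2GMr/d³
   = 2 × (6.674 × 10⁻¹¹) × (2.785 × 10³⁰) × (1.003) / (1.248 × 10⁷)³
   = 1.918 × 10⁻¹ m/s²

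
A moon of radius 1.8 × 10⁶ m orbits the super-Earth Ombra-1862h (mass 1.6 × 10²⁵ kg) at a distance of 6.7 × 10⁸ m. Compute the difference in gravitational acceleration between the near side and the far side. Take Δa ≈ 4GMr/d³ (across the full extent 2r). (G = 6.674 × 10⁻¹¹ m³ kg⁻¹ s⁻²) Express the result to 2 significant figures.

Near-to-far spans 2r, so the tidal difference is twice the near-to-center value: 4GMr/d³.
Δg = 4GMr/d³
   = 4 × (6.674 × 10⁻¹¹) × (1.6 × 10²⁵) × (1.8 × 10⁶) / (6.7 × 10⁸)³
   = 2.6 × 10⁻⁵ m/s²

2.6 × 10⁻⁵ m/s²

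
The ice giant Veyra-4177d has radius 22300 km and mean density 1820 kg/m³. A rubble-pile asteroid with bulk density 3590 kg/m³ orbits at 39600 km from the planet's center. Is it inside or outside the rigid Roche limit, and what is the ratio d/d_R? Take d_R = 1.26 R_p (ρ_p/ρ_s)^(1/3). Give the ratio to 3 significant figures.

outside; d/d_R ≈ 1.77

d_R = 1.26 × (22300 km) × (1820/3590)^(1/3) = 22400 km
d/d_R = (39600) / (22400) = 1.77
Since d/d_R > 1, the body is outside the Roche limit.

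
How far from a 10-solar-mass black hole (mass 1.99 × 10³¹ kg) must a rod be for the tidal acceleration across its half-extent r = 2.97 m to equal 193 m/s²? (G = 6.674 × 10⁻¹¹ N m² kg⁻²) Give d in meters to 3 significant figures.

2GMr/d³ = a_tidal  ⇒  d = (2GMr / a_tidal)^(1/3)
d = (2 × 6.674×10⁻¹¹ × (1.99 × 10³¹) × (2.97) / (193))^(1/3)
  = 3.44 × 10⁶ m

3.44 × 10⁶ m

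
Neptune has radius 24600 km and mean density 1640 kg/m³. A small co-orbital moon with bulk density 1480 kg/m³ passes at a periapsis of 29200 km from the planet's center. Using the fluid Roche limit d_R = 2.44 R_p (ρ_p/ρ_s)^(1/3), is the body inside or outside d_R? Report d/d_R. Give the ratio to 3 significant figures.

d_R = 2.44 × (24600 km) × (1640/1480)^(1/3) = 62110 km
d/d_R = (29200) / (62110) = 0.470
Since d/d_R < 1, the body is inside the Roche limit.

inside; d/d_R ≈ 0.470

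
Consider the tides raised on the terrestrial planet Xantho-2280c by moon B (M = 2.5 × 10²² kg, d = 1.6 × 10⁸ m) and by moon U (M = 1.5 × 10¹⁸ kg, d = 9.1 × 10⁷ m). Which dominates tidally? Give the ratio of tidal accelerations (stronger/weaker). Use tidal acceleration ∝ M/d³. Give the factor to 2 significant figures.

Moon B, by a factor of ≈ 3100

The tide-raising term goes as M/d³ (the gradient of a 1/d² field).
Moon B: (2.5 × 10²²) / (1.6 × 10⁸)³ = 6.104 × 10⁻³
Moon U: (1.5 × 10¹⁸) / (9.1 × 10⁷)³ = 1.991 × 10⁻⁶
Ratio (larger/smaller) = 3100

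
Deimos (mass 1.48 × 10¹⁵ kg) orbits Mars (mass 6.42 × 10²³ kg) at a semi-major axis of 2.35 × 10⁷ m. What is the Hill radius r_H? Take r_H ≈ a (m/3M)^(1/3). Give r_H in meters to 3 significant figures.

r_H ≈ a (m/3M)^(1/3)
    = (2.35 × 10⁷) × (1.48 × 10¹⁵ / (3 × 6.42 × 10²³))^(1/3)
    = 2.15 × 10⁴ m

2.15 × 10⁴ m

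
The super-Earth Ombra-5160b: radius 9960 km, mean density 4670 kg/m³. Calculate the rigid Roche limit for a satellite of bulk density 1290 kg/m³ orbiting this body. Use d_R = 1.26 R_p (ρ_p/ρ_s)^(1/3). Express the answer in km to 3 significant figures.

19300 km

d_R = 1.26 × 9960 km × (4670/1290)^(1/3)
    = 19300 km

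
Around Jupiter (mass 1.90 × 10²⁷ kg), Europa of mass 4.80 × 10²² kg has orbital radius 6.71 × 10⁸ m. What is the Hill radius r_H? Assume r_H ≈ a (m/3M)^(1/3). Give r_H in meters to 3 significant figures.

r_H ≈ a (m/3M)^(1/3)
    = (6.71 × 10⁸) × (4.80 × 10²² / (3 × 1.90 × 10²⁷))^(1/3)
    = 1.37 × 10⁷ m

1.37 × 10⁷ m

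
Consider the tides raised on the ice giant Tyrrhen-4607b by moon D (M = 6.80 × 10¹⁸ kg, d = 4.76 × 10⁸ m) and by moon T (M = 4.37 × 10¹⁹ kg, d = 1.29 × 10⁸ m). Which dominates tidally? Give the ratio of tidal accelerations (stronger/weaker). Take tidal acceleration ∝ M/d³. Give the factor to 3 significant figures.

Tidal acceleration ∝ M/d³, so compare M/d³ for each.
Moon D: (6.80 × 10¹⁸) / (4.76 × 10⁸)³ = 6.305 × 10⁻⁸
Moon T: (4.37 × 10¹⁹) / (1.29 × 10⁸)³ = 2.036 × 10⁻⁵
Ratio (larger/smaller) = 323

Moon T, by a factor of ≈ 323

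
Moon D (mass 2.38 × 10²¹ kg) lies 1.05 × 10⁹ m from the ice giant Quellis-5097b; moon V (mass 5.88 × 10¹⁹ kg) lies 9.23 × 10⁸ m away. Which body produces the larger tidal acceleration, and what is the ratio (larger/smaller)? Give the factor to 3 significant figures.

Tidal acceleration ∝ M/d³, so compare M/d³ for each.
Moon D: (2.38 × 10²¹) / (1.05 × 10⁹)³ = 2.056 × 10⁻⁶
Moon V: (5.88 × 10¹⁹) / (9.23 × 10⁸)³ = 7.478 × 10⁻⁸
Ratio (larger/smaller) = 27.5

Moon D, by a factor of ≈ 27.5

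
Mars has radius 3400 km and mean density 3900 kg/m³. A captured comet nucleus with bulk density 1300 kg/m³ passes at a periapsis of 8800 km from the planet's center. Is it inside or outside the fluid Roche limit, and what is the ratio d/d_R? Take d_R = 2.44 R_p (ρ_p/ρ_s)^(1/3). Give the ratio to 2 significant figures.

inside; d/d_R ≈ 0.74

d_R = 2.44 × (3400 km) × (3900/1300)^(1/3) = 11960 km
d/d_R = (8800) / (11960) = 0.74
Since d/d_R < 1, the body is inside the Roche limit.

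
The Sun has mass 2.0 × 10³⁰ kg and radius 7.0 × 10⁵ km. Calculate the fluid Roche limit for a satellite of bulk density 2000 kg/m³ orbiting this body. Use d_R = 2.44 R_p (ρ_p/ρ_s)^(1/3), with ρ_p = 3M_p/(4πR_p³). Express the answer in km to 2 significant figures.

ρ_p = 3M_p/(4πR_p³) = 3 × (2.0 × 10³⁰) / (4π × (7.0 × 10⁸ m)³) = 1400 kg/m³
d_R = 2.44 × 7.0 × 10⁵ km × (1400/2000)^(1/3)
    = 1.5 × 10⁶ km

1.5 × 10⁶ km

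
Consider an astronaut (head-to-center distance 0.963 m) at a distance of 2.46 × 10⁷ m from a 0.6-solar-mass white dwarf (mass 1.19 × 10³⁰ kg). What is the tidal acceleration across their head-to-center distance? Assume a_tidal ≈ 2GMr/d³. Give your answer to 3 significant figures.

1.03 × 10⁻² m/s²

Differencing GM/(d−r)² and GM/d² to first order in r/d gives 2GMr/d³.
Δg = 2GMr/d³
   = 2 × (6.674 × 10⁻¹¹) × (1.19 × 10³⁰) × (0.963) / (2.46 × 10⁷)³
   = 1.03 × 10⁻² m/s²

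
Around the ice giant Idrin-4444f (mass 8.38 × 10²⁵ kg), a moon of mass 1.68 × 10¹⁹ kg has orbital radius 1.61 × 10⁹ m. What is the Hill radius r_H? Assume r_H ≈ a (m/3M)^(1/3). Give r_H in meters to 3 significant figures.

6.53 × 10⁶ m

r_H ≈ a (m/3M)^(1/3)
    = (1.61 × 10⁹) × (1.68 × 10¹⁹ / (3 × 8.38 × 10²⁵))^(1/3)
    = 6.53 × 10⁶ m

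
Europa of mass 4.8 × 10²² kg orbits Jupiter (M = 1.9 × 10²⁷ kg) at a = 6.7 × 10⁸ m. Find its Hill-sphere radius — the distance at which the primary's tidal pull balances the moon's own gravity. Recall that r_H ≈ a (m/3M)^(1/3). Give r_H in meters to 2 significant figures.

1.4 × 10⁷ m

r_H ≈ a (m/3M)^(1/3)
    = (6.7 × 10⁸) × (4.8 × 10²² / (3 × 1.9 × 10²⁷))^(1/3)
    = 1.4 × 10⁷ m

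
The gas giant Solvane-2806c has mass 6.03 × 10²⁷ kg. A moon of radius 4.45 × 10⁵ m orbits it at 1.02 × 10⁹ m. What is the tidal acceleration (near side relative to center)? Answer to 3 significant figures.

3.38 × 10⁻⁴ m/s²

Δa = 2GMr/d³
   = 2 × (6.674 × 10⁻¹¹) × (6.03 × 10²⁷) × (4.45 × 10⁵) / (1.02 × 10⁹)³
   = 3.38 × 10⁻⁴ m/s²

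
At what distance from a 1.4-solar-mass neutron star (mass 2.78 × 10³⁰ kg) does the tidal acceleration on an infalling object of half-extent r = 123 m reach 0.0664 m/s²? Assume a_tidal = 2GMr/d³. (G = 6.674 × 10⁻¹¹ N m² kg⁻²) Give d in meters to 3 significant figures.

2GMr/d³ = a_tidal  ⇒  d = (2GMr / a_tidal)^(1/3)
d = (2 × 6.674×10⁻¹¹ × (2.78 × 10³⁰) × (123) / (0.0664))^(1/3)
  = 8.83 × 10⁷ m

8.83 × 10⁷ m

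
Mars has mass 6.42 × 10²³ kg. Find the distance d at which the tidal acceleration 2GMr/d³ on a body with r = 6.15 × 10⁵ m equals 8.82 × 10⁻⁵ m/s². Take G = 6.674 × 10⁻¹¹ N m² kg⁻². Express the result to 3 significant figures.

8.42 × 10⁷ m

2GMr/d³ = a_tidal  ⇒  d = (2GMr / a_tidal)^(1/3)
d = (2 × 6.674×10⁻¹¹ × (6.42 × 10²³) × (6.15 × 10⁵) / (8.82 × 10⁻⁵))^(1/3)
  = 8.42 × 10⁷ m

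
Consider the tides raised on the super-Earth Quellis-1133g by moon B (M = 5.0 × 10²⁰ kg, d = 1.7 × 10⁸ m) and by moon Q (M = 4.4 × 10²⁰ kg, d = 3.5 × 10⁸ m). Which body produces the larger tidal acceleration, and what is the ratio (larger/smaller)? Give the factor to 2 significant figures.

Tidal stretch scales as M/d³; compute that for each body.
Moon B: (5.0 × 10²⁰) / (1.7 × 10⁸)³ = 1.018 × 10⁻⁴
Moon Q: (4.4 × 10²⁰) / (3.5 × 10⁸)³ = 1.026 × 10⁻⁵
Ratio (larger/smaller) = 9.9

Moon B, by a factor of ≈ 9.9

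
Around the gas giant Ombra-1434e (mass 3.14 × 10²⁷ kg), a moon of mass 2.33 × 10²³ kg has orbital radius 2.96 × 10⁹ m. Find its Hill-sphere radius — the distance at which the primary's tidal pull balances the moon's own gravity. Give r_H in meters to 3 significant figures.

r_H ≈ a (m/3M)^(1/3)
    = (2.96 × 10⁹) × (2.33 × 10²³ / (3 × 3.14 × 10²⁷))^(1/3)
    = 8.62 × 10⁷ m

8.62 × 10⁷ m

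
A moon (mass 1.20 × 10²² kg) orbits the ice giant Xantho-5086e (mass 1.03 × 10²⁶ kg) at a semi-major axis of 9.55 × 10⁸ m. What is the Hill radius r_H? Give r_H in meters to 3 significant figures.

r_H ≈ a (m/3M)^(1/3)
    = (9.55 × 10⁸) × (1.20 × 10²² / (3 × 1.03 × 10²⁶))^(1/3)
    = 3.23 × 10⁷ m

3.23 × 10⁷ m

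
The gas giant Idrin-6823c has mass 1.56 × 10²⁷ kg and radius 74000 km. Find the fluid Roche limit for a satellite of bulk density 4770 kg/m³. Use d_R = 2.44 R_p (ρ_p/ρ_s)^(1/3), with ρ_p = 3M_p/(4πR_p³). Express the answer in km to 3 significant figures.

ρ_p = 3M_p/(4πR_p³) = 3 × (1.56 × 10²⁷) / (4π × (7.40 × 10⁷ m)³) = 919 kg/m³
d_R = 2.44 × 74000 km × (919/4770)^(1/3)
    = 1.04 × 10⁵ km

1.04 × 10⁵ km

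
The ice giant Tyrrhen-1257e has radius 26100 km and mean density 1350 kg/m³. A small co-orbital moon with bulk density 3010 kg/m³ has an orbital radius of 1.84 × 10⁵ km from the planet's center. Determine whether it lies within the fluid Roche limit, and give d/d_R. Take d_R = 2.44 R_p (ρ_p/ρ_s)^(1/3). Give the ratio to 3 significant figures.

outside; d/d_R ≈ 3.77

d_R = 2.44 × (26100 km) × (1350/3010)^(1/3) = 48750 km
d/d_R = (1.84 × 10⁵) / (48750) = 3.77
Since d/d_R > 1, the body is outside the Roche limit.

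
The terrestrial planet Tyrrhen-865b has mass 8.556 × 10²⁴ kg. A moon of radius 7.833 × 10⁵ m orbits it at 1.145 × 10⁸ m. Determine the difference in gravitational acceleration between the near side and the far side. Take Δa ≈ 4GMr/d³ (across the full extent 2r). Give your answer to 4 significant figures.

a_tidal = 4GMr/d³
        = 4 × (6.674 × 10⁻¹¹) × (8.556 × 10²⁴) × (7.833 × 10⁵) / (1.145 × 10⁸)³
        = 1.192 × 10⁻³ m/s²

1.192 × 10⁻³ m/s²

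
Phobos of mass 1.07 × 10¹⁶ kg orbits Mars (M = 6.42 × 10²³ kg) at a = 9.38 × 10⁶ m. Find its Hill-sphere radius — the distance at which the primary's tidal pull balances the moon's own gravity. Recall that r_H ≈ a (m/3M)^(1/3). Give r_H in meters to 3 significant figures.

r_H ≈ a (m/3M)^(1/3)
    = (9.38 × 10⁶) × (1.07 × 10¹⁶ / (3 × 6.42 × 10²³))^(1/3)
    = 1.66 × 10⁴ m

1.66 × 10⁴ m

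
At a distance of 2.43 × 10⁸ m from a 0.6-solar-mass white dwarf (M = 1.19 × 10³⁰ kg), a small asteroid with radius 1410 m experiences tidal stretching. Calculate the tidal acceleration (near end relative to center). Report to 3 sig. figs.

Δa = 2GMr/d³
   = 2 × (6.674 × 10⁻¹¹) × (1.19 × 10³⁰) × (1410) / (2.43 × 10⁸)³
   = 1.56 × 10⁻² m/s²

1.56 × 10⁻² m/s²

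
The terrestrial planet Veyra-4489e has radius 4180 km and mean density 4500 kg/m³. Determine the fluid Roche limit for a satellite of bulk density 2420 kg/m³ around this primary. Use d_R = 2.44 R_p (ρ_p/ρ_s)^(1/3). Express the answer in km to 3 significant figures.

d_R = 2.44 × 4180 km × (4500/2420)^(1/3)
    = 12500 km

12500 km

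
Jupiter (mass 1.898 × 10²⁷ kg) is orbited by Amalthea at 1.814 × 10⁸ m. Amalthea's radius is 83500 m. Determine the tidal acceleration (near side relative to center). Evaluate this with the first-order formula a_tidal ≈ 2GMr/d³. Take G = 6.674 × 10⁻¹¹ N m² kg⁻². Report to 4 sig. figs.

3.544 × 10⁻³ m/s²

Differencing GM/(d−r)² and GM/d² to first order in r/d gives 2GMr/d³.
a_tidal = 2GMr/d³
        = 2 × (6.674 × 10⁻¹¹) × (1.898 × 10²⁷) × (83500) / (1.814 × 10⁸)³
        = 3.544 × 10⁻³ m/s²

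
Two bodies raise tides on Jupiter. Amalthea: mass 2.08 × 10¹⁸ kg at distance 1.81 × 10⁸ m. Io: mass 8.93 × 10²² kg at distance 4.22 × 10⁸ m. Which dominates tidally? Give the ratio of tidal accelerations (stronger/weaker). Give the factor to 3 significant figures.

Tidal stretch scales as M/d³; compute that for each body.
Amalthea: (2.08 × 10¹⁸) / (1.81 × 10⁸)³ = 3.508 × 10⁻⁷
Io: (8.93 × 10²²) / (4.22 × 10⁸)³ = 1.188 × 10⁻³
Ratio (larger/smaller) = 3390

Io, by a factor of ≈ 3390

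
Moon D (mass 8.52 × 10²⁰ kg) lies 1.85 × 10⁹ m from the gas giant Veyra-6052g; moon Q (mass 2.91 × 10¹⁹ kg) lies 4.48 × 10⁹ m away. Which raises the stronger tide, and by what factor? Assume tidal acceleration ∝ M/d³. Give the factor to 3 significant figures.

The tide-raising term goes as M/d³ (the gradient of a 1/d² field).
Moon D: (8.52 × 10²⁰) / (1.85 × 10⁹)³ = 1.346 × 10⁻⁷
Moon Q: (2.91 × 10¹⁹) / (4.48 × 10⁹)³ = 3.236 × 10⁻¹⁰
Ratio (larger/smaller) = 416

Moon D, by a factor of ≈ 416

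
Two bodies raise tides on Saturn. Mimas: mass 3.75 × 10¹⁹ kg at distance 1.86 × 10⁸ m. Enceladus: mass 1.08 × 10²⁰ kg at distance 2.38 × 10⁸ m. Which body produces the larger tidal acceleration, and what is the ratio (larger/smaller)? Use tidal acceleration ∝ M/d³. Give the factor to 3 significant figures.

Enceladus, by a factor of ≈ 1.37

Tidal stretch scales as M/d³; compute that for each body.
Mimas: (3.75 × 10¹⁹) / (1.86 × 10⁸)³ = 5.828 × 10⁻⁶
Enceladus: (1.08 × 10²⁰) / (2.38 × 10⁸)³ = 8.011 × 10⁻⁶
Ratio (larger/smaller) = 1.37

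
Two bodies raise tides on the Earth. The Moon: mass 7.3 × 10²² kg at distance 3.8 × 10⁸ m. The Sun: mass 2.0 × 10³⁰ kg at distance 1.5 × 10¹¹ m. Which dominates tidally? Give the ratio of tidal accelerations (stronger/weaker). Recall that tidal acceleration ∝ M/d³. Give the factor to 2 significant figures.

The Moon, by a factor of ≈ 2.2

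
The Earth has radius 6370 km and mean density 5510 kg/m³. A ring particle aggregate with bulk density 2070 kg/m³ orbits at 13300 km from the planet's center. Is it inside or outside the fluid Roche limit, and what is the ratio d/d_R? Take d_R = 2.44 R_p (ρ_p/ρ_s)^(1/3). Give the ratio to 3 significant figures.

inside; d/d_R ≈ 0.617

d_R = 2.44 × (6370 km) × (5510/2070)^(1/3) = 21540 km
d/d_R = (13300) / (21540) = 0.617
Since d/d_R < 1, the body is inside the Roche limit.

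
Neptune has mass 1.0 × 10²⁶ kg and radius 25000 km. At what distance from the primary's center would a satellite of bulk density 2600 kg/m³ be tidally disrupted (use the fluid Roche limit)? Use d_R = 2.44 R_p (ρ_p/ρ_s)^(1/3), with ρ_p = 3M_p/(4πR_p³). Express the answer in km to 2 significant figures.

51000 km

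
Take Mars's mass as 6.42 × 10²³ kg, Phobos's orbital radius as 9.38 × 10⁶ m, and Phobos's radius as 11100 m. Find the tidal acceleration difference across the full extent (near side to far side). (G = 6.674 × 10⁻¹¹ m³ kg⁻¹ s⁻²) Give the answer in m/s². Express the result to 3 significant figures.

2.31 × 10⁻³ m/s²

Δg = 4GMr/d³
   = 4 × (6.674 × 10⁻¹¹) × (6.42 × 10²³) × (11100) / (9.38 × 10⁶)³
   = 2.31 × 10⁻³ m/s²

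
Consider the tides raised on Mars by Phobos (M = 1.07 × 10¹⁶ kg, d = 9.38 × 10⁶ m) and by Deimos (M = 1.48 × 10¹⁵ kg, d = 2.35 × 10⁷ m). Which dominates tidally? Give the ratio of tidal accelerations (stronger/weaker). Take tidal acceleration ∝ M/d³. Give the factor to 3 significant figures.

Phobos, by a factor of ≈ 114

Tidal stretch scales as M/d³; compute that for each body.
Phobos: (1.07 × 10¹⁶) / (9.38 × 10⁶)³ = 1.297 × 10⁻⁵
Deimos: (1.48 × 10¹⁵) / (2.35 × 10⁷)³ = 1.140 × 10⁻⁷
Ratio (larger/smaller) = 114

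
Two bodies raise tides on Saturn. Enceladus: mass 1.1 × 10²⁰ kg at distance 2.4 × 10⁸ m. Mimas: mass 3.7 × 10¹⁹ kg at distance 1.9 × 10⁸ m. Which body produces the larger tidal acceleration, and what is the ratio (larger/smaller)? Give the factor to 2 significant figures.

Enceladus, by a factor of ≈ 1.5

Tidal acceleration ∝ M/d³, so compare M/d³ for each.
Enceladus: (1.1 × 10²⁰) / (2.4 × 10⁸)³ = 7.957 × 10⁻⁶
Mimas: (3.7 × 10¹⁹) / (1.9 × 10⁸)³ = 5.394 × 10⁻⁶
Ratio (larger/smaller) = 1.5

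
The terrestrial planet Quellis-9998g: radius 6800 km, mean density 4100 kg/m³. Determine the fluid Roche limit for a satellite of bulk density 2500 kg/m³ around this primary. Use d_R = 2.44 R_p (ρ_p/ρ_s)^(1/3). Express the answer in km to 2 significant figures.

d_R = 2.44 × 6800 km × (4100/2500)^(1/3)
    = 20000 km

20000 km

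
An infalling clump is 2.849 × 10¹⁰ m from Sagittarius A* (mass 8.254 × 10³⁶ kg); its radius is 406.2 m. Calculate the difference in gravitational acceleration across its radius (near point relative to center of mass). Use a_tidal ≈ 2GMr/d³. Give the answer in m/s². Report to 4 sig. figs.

1.935 × 10⁻² m/s²

Δg = 2GMr/d³
   = 2 × (6.674 × 10⁻¹¹) × (8.254 × 10³⁶) × (406.2) / (2.849 × 10¹⁰)³
   = 1.935 × 10⁻² m/s²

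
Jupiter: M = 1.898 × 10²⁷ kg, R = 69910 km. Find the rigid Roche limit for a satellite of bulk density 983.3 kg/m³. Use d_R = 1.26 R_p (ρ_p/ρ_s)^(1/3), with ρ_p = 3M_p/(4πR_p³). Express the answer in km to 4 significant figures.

97320 km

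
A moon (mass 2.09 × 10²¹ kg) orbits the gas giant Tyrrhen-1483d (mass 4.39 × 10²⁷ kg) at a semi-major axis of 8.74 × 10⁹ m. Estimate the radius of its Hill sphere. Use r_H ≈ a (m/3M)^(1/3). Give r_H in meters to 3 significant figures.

4.73 × 10⁷ m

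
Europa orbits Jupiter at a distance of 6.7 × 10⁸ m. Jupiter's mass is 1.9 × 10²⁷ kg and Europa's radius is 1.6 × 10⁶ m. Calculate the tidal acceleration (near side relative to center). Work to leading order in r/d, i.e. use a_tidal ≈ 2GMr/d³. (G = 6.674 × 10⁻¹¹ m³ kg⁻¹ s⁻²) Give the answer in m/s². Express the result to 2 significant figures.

1.3 × 10⁻³ m/s²

a_tidal = 2GMr/d³
        = 2 × (6.674 × 10⁻¹¹) × (1.9 × 10²⁷) × (1.6 × 10⁶) / (6.7 × 10⁸)³
        = 1.3 × 10⁻³ m/s²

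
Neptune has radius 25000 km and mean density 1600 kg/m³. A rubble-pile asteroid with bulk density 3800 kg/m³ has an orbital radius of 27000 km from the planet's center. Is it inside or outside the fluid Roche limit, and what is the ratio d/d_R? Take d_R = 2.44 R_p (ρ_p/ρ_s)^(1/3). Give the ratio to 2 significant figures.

inside; d/d_R ≈ 0.59

d_R = 2.44 × (25000 km) × (1600/3800)^(1/3) = 45720 km
d/d_R = (27000) / (45720) = 0.59
Since d/d_R < 1, the body is inside the Roche limit.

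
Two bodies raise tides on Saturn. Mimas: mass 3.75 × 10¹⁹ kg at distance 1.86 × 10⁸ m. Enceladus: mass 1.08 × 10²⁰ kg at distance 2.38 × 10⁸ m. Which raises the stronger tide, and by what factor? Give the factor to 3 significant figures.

The tide-raising term goes as M/d³ (the gradient of a 1/d² field).
Mimas: (3.75 × 10¹⁹) / (1.86 × 10⁸)³ = 5.828 × 10⁻⁶
Enceladus: (1.08 × 10²⁰) / (2.38 × 10⁸)³ = 8.011 × 10⁻⁶
Ratio (larger/smaller) = 1.37

Enceladus, by a factor of ≈ 1.37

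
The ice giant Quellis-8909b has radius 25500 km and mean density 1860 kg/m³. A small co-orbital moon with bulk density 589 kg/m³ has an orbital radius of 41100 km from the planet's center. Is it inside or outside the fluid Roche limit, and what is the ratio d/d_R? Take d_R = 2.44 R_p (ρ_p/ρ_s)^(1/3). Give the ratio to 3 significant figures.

inside; d/d_R ≈ 0.450

d_R = 2.44 × (25500 km) × (1860/589)^(1/3) = 91280 km
d/d_R = (41100) / (91280) = 0.450
Since d/d_R < 1, the body is inside the Roche limit.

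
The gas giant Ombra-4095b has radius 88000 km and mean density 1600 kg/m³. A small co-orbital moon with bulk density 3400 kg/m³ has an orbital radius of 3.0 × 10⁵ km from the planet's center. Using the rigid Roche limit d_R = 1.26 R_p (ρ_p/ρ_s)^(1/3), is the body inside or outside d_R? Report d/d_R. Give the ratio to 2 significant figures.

d_R = 1.26 × (88000 km) × (1600/3400)^(1/3) = 86240 km
d/d_R = (3.0 × 10⁵) / (86240) = 3.5
Since d/d_R > 1, the body is outside the Roche limit.

outside; d/d_R ≈ 3.5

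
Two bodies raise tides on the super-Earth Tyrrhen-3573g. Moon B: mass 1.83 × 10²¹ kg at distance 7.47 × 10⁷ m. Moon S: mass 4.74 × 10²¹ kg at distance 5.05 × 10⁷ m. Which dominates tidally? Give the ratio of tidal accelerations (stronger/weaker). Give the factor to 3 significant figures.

Tidal stretch scales as M/d³; compute that for each body.
Moon B: (1.83 × 10²¹) / (7.47 × 10⁷)³ = 4.390 × 10⁻³
Moon S: (4.74 × 10²¹) / (5.05 × 10⁷)³ = 3.680 × 10⁻²
Ratio (larger/smaller) = 8.38

Moon S, by a factor of ≈ 8.38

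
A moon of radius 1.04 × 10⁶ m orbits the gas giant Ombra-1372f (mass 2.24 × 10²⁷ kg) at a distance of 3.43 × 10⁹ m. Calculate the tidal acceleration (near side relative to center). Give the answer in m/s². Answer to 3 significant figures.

Δg = 2GMr/d³
   = 2 × (6.674 × 10⁻¹¹) × (2.24 × 10²⁷) × (1.04 × 10⁶) / (3.43 × 10⁹)³
   = 7.71 × 10⁻⁶ m/s²

7.71 × 10⁻⁶ m/s²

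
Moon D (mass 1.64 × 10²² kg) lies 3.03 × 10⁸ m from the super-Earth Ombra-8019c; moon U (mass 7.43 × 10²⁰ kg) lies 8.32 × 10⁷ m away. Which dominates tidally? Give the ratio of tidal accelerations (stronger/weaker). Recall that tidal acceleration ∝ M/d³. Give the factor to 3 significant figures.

Moon U, by a factor of ≈ 2.19

The tide-raising term goes as M/d³ (the gradient of a 1/d² field).
Moon D: (1.64 × 10²²) / (3.03 × 10⁸)³ = 5.895 × 10⁻⁴
Moon U: (7.43 × 10²⁰) / (8.32 × 10⁷)³ = 1.290 × 10⁻³
Ratio (larger/smaller) = 2.19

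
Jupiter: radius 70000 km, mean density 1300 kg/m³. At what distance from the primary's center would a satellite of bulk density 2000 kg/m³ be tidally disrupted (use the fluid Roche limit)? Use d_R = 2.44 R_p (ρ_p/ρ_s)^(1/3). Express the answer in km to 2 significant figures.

d_R = 2.44 × 70000 km × (1300/2000)^(1/3)
    = 1.5 × 10⁵ km

1.5 × 10⁵ km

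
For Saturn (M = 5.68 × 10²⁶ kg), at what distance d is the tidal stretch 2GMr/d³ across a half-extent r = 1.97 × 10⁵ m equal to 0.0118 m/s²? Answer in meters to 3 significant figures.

2GMr/d³ = a_tidal  ⇒  d = (2GMr / a_tidal)^(1/3)
d = (2 × 6.674×10⁻¹¹ × (5.68 × 10²⁶) × (1.97 × 10⁵) / (0.0118))^(1/3)
  = 1.08 × 10⁸ m

1.08 × 10⁸ m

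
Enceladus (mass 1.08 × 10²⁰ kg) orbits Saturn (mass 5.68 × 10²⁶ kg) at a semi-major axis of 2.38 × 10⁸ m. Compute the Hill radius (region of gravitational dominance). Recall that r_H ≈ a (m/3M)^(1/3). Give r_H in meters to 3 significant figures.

r_H ≈ a (m/3M)^(1/3)
    = (2.38 × 10⁸) × (1.08 × 10²⁰ / (3 × 5.68 × 10²⁶))^(1/3)
    = 9.49 × 10⁵ m

9.49 × 10⁵ m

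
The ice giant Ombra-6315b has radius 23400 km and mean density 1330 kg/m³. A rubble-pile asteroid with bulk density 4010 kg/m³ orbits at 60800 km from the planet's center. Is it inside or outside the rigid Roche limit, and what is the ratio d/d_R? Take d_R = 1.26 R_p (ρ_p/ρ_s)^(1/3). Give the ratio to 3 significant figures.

outside; d/d_R ≈ 2.98

d_R = 1.26 × (23400 km) × (1330/4010)^(1/3) = 20410 km
d/d_R = (60800) / (20410) = 2.98
Since d/d_R > 1, the body is outside the Roche limit.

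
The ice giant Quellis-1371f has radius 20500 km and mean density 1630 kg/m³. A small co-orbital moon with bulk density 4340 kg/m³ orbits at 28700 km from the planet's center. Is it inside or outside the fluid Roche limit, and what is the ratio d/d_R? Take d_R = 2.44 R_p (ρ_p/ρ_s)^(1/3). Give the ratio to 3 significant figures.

d_R = 2.44 × (20500 km) × (1630/4340)^(1/3) = 36090 km
d/d_R = (28700) / (36090) = 0.795
Since d/d_R < 1, the body is inside the Roche limit.

inside; d/d_R ≈ 0.795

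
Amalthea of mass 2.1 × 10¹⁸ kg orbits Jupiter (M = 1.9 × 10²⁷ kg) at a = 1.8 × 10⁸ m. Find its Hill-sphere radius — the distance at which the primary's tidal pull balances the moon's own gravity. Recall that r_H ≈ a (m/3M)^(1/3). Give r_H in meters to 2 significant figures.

1.3 × 10⁵ m

r_H ≈ a (m/3M)^(1/3)
    = (1.8 × 10⁸) × (2.1 × 10¹⁸ / (3 × 1.9 × 10²⁷))^(1/3)
    = 1.3 × 10⁵ m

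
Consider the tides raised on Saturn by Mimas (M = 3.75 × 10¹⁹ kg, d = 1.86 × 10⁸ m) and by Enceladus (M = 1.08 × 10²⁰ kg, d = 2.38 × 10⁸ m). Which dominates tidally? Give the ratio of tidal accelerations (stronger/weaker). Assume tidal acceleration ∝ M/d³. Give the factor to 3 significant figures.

The tide-raising term goes as M/d³ (the gradient of a 1/d² field).
Mimas: (3.75 × 10¹⁹) / (1.86 × 10⁸)³ = 5.828 × 10⁻⁶
Enceladus: (1.08 × 10²⁰) / (2.38 × 10⁸)³ = 8.011 × 10⁻⁶
Ratio (larger/smaller) = 1.37

Enceladus, by a factor of ≈ 1.37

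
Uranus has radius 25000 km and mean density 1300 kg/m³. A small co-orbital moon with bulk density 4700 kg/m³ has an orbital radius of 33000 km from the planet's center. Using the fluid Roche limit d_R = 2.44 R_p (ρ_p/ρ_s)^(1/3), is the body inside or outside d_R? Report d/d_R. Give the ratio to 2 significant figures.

inside; d/d_R ≈ 0.83

d_R = 2.44 × (25000 km) × (1300/4700)^(1/3) = 39740 km
d/d_R = (33000) / (39740) = 0.83
Since d/d_R < 1, the body is inside the Roche limit.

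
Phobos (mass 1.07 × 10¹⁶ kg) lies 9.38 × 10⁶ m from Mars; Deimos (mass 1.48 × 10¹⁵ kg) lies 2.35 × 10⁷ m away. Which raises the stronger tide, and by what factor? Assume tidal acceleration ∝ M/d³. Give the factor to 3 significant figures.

Phobos, by a factor of ≈ 114

Compare M/d³ for the two perturbers:
Phobos: (1.07 × 10¹⁶) / (9.38 × 10⁶)³ = 1.297 × 10⁻⁵
Deimos: (1.48 × 10¹⁵) / (2.35 × 10⁷)³ = 1.140 × 10⁻⁷
Ratio (larger/smaller) = 114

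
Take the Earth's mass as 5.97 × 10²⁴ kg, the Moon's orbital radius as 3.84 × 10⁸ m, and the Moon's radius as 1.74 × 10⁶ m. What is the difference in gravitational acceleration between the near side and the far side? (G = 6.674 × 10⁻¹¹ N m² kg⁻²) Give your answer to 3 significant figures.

a_tidal = 4GMr/d³
        = 4 × (6.674 × 10⁻¹¹) × (5.97 × 10²⁴) × (1.74 × 10⁶) / (3.84 × 10⁸)³
        = 4.90 × 10⁻⁵ m/s²

4.90 × 10⁻⁵ m/s²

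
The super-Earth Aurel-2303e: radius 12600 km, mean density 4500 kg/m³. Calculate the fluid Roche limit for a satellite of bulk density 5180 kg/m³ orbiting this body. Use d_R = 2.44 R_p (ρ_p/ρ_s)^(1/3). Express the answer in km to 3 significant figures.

d_R = 2.44 × 12600 km × (4500/5180)^(1/3)
    = 29300 km

29300 km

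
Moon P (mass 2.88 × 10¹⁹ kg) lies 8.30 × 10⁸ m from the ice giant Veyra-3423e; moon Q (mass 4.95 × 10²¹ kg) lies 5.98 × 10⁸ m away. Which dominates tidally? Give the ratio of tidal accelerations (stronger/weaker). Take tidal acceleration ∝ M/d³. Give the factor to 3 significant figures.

Moon Q, by a factor of ≈ 460

Tidal acceleration ∝ M/d³, so compare M/d³ for each.
Moon P: (2.88 × 10¹⁹) / (8.30 × 10⁸)³ = 5.037 × 10⁻⁸
Moon Q: (4.95 × 10²¹) / (5.98 × 10⁸)³ = 2.315 × 10⁻⁵
Ratio (larger/smaller) = 460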